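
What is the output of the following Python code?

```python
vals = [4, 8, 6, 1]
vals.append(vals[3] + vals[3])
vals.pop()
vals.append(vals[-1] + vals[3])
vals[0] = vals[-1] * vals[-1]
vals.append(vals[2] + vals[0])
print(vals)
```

append vals[3]+vals[3] = 1+1 = 2 → [4, 8, 6, 1, 2]
pop() removes 2 → [4, 8, 6, 1]
append vals[-1]+vals[3] = 1+1 = 2 → [4, 8, 6, 1, 2]
vals[0] = vals[-1]*vals[-1] = 2*2 = 4 → [4, 8, 6, 1, 2]
append vals[2]+vals[0] = 6+4 = 10 → [4, 8, 6, 1, 2, 10]

[4, 8, 6, 1, 2, 10]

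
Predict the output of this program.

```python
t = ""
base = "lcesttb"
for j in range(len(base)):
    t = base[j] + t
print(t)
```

j=0: prepend 'l' → 'l'
j=1: prepend 'c' → 'cl'
j=2: prepend 'e' → 'ecl'
j=3: prepend 's' → 'secl'
j=4: prepend 't' → 'tsecl'
j=5: prepend 't' → 'ttsecl'
j=6: prepend 'b' → 'bttsecl'

bttsecl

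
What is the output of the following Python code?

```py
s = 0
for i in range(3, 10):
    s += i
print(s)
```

42

i=3: s = 0+3 = 3
i=4: s = 3+4 = 7
i=5: s = 7+5 = 12
i=6: s = 12+6 = 18
i=7: s = 18+7 = 25
i=8: s = 25+8 = 33
i=9: s = 33+9 = 42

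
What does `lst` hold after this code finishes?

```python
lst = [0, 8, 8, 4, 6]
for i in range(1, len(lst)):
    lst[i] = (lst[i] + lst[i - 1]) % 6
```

[0, 2, 4, 2, 2]

i=1: lst[1] = (8+0)%6 = 2 → [0, 2, 8, 4, 6]
i=2: lst[2] = (8+2)%6 = 4 → [0, 2, 4, 4, 6]
i=3: lst[3] = (4+4)%6 = 2 → [0, 2, 4, 2, 6]
i=4: lst[4] = (6+2)%6 = 2 → [0, 2, 4, 2, 2]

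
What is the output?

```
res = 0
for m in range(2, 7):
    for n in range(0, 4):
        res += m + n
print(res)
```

m=2,n=0: res = 0+2 = 2
m=2,n=1: res = 2+3 = 5
m=2,n=2: res = 5+4 = 9
m=2,n=3: res = 9+5 = 14
m=3,n=0: res = 14+3 = 17
m=3,n=1: res = 17+4 = 21
m=3,n=2: res = 21+5 = 26
m=3,n=3: res = 26+6 = 32
m=4,n=0: res = 32+4 = 36
m=4,n=1: res = 36+5 = 41
m=4,n=2: res = 41+6 = 47
m=4,n=3: res = 47+7 = 54
m=5,n=0: res = 54+5 = 59
m=5,n=1: res = 59+6 = 65
m=5,n=2: res = 65+7 = 72
m=5,n=3: res = 72+8 = 80
m=6,n=0: res = 80+6 = 86
m=6,n=1: res = 86+7 = 93
m=6,n=2: res = 93+8 = 101
m=6,n=3: res = 101+9 = 110

110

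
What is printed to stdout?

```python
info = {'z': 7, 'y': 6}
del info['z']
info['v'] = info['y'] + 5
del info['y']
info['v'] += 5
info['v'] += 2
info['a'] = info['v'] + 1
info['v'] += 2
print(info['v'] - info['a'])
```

1

del 'z' → {'y': 6}
info['v'] = info['y']+5 = 11 → {'y': 6, 'v': 11}
del 'y' → {'v': 11}
info['v'] = 11+5 = 16 → {'v': 16}
info['v'] = 16+2 = 18 → {'v': 18}
info['a'] = info['v']+1 = 19 → {'v': 18, 'a': 19}
info['v'] = 18+2 = 20 → {'v': 20, 'a': 19}
info['v']-info['a'] = 20-19 = 1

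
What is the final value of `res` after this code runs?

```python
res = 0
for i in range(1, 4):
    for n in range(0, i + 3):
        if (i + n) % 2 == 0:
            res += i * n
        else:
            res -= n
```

i=1,n=0: odd sum, res = 0-0 = 0
i=1,n=1: even sum, res = 0+1 = 1
i=1,n=2: odd sum, res = 1-2 = -1
i=1,n=3: even sum, res = (-1)+3 = 2
i=2,n=0: even sum, res = 2+0 = 2
i=2,n=1: odd sum, res = 2-1 = 1
i=2,n=2: even sum, res = 1+4 = 5
i=2,n=3: odd sum, res = 5-3 = 2
i=2,n=4: even sum, res = 2+8 = 10
i=3,n=0: odd sum, res = 10-0 = 10
i=3,n=1: even sum, res = 10+3 = 13
i=3,n=2: odd sum, res = 13-2 = 11
i=3,n=3: even sum, res = 11+9 = 20
i=3,n=4: odd sum, res = 20-4 = 16
i=3,n=5: even sum, res = 16+15 = 31

31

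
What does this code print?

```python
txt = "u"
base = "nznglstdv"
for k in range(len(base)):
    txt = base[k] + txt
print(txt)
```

vdtslgnznu

k=0: prepend 'n' → 'nu'
k=1: prepend 'z' → 'znu'
k=2: prepend 'n' → 'nznu'
k=3: prepend 'g' → 'gnznu'
k=4: prepend 'l' → 'lgnznu'
k=5: prepend 's' → 'slgnznu'
k=6: prepend 't' → 'tslgnznu'
k=7: prepend 'd' → 'dtslgnznu'
k=8: prepend 'v' → 'vdtslgnznu'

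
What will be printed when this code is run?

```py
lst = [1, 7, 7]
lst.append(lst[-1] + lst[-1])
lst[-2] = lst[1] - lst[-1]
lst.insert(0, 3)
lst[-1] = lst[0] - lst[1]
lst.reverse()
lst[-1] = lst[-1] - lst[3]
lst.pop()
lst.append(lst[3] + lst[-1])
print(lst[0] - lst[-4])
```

append lst[-1]+lst[-1] = 7+7 = 14 → [1, 7, 7, 14]
lst[-2] = lst[1]-lst[-1] = 7-14 = -7 → [1, 7, -7, 14]
insert 3 at 0 → [3, 1, 7, -7, 14]
lst[-1] = lst[0]-lst[1] = 3-1 = 2 → [3, 1, 7, -7, 2]
reverse → [2, -7, 7, 1, 3]
lst[-1] = lst[-1]-lst[3] = 3-1 = 2 → [2, -7, 7, 1, 2]
pop() removes 2 → [2, -7, 7, 1]
append lst[3]+lst[-1] = 1+1 = 2 → [2, -7, 7, 1, 2]
lst[0]-lst[-4] = 2-(-7) = 9

9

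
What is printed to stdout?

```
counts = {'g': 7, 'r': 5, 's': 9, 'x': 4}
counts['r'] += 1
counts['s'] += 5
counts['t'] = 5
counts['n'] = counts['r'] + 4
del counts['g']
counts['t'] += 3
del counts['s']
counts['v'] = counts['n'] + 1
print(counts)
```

counts['r'] = 5+1 = 6 → {'g': 7, 'r': 6, 's': 9, 'x': 4}
counts['s'] = 9+5 = 14 → {'g': 7, 'r': 6, 's': 14, 'x': 4}
counts['t'] = 5 → {'g': 7, 'r': 6, 's': 14, 'x': 4, 't': 5}
counts['n'] = counts['r']+4 = 10 → {'g': 7, 'r': 6, 's': 14, 'x': 4, 't': 5, 'n': 10}
del 'g' → {'r': 6, 's': 14, 'x': 4, 't': 5, 'n': 10}
counts['t'] = 5+3 = 8 → {'r': 6, 's': 14, 'x': 4, 't': 8, 'n': 10}
del 's' → {'r': 6, 'x': 4, 't': 8, 'n': 10}
counts['v'] = counts['n']+1 = 11 → {'r': 6, 'x': 4, 't': 8, 'n': 10, 'v': 11}

{'r': 6, 'x': 4, 't': 8, 'n': 10, 'v': 11}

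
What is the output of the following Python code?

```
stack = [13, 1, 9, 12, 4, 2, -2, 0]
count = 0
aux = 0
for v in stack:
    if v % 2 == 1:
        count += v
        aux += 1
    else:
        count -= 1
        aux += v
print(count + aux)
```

37

v=13: odd, count = 0+13 = 13; aux=1
v=1: odd, count = 13+1 = 14; aux=2
v=9: odd, count = 14+9 = 23; aux=3
v=12: not odd, count = 23-1 = 22; aux=15
v=4: not odd, count = 22-1 = 21; aux=19
v=2: not odd, count = 21-1 = 20; aux=21
v=-2: not odd, count = 20-1 = 19; aux=19
v=0: not odd, count = 19-1 = 18; aux=19
count+aux = 18+19 = 37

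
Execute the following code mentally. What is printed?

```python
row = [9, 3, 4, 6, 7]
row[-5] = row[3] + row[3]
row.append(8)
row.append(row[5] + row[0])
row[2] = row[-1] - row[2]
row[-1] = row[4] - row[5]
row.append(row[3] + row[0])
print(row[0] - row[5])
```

row[-5] = row[3]+row[3] = 6+6 = 12 → [12, 3, 4, 6, 7]
append 8 → [12, 3, 4, 6, 7, 8]
append row[5]+row[0] = 8+12 = 20 → [12, 3, 4, 6, 7, 8, 20]
row[2] = row[-1]-row[2] = 20-4 = 16 → [12, 3, 16, 6, 7, 8, 20]
row[-1] = row[4]-row[5] = 7-8 = -1 → [12, 3, 16, 6, 7, 8, -1]
append row[3]+row[0] = 6+12 = 18 → [12, 3, 16, 6, 7, 8, -1, 18]
row[0]-row[5] = 12-8 = 4

4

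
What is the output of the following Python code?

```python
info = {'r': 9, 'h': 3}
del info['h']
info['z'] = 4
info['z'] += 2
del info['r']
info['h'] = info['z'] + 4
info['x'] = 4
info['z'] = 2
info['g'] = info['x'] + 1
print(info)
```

del 'h' → {'r': 9}
info['z'] = 4 → {'r': 9, 'z': 4}
info['z'] = 4+2 = 6 → {'r': 9, 'z': 6}
del 'r' → {'z': 6}
info['h'] = info['z']+4 = 10 → {'z': 6, 'h': 10}
info['x'] = 4 → {'z': 6, 'h': 10, 'x': 4}
info['z'] = 2 → {'z': 2, 'h': 10, 'x': 4}
info['g'] = info['x']+1 = 5 → {'z': 2, 'h': 10, 'x': 4, 'g': 5}

{'z': 2, 'h': 10, 'x': 4, 'g': 5}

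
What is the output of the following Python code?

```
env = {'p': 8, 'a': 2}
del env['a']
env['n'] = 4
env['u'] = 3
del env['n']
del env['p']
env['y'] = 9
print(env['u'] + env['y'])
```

del 'a' → {'p': 8}
env['n'] = 4 → {'p': 8, 'n': 4}
env['u'] = 3 → {'p': 8, 'n': 4, 'u': 3}
del 'n' → {'p': 8, 'u': 3}
del 'p' → {'u': 3}
env['y'] = 9 → {'u': 3, 'y': 9}
env['u']+env['y'] = 3+9 = 12

12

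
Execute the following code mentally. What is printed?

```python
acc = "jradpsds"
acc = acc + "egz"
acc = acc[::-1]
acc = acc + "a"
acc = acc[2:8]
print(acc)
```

+ 'egz' → 'jradpsdsegz'
reverse → 'zgesdspdarj'
+ 'a' → 'zgesdspdarja'
slice [2:8] → 'esdspd'

esdspd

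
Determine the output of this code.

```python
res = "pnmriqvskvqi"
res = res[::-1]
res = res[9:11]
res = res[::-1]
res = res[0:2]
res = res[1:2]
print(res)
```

m

reverse → 'iqvksvqirmnp'
slice [9:11] → 'mn'
reverse → 'nm'
slice [0:2] → 'nm'
slice [1:2] → 'm'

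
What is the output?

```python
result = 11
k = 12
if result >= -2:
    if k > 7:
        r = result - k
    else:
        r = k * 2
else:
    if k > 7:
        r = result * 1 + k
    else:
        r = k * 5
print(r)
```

result=11, k=12
result >= -2 is True; k > 7 is True
→ r = result - k = -1

-1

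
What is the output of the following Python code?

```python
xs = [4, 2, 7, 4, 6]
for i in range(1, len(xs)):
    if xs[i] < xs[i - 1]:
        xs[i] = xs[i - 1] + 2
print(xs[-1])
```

i=1: 2<4, xs[1] = 4+2 = 6 → [4, 6, 7, 4, 6]
i=2: 7>=6, unchanged → [4, 6, 7, 4, 6]
i=3: 4<7, xs[3] = 7+2 = 9 → [4, 6, 7, 9, 6]
i=4: 6<9, xs[4] = 9+2 = 11 → [4, 6, 7, 9, 11]

11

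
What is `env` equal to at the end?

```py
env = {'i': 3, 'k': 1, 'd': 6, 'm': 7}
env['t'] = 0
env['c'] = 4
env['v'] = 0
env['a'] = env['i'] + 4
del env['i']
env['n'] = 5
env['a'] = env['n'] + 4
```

env['t'] = 0 → {'i': 3, 'k': 1, 'd': 6, 'm': 7, 't': 0}
env['c'] = 4 → {'i': 3, 'k': 1, 'd': 6, 'm': 7, 't': 0, 'c': 4}
env['v'] = 0 → {'i': 3, 'k': 1, 'd': 6, 'm': 7, 't': 0, 'c': 4, 'v': 0}
env['a'] = env['i']+4 = 7 → {'i': 3, 'k': 1, 'd': 6, 'm': 7, 't': 0, 'c': 4, 'v': 0, 'a': 7}
del 'i' → {'k': 1, 'd': 6, 'm': 7, 't': 0, 'c': 4, 'v': 0, 'a': 7}
env['n'] = 5 → {'k': 1, 'd': 6, 'm': 7, 't': 0, 'c': 4, 'v': 0, 'a': 7, 'n': 5}
env['a'] = env['n']+4 = 9 → {'k': 1, 'd': 6, 'm': 7, 't': 0, 'c': 4, 'v': 0, 'a': 9, 'n': 5}

{'k': 1, 'd': 6, 'm': 7, 't': 0, 'c': 4, 'v': 0, 'a': 9, 'n': 5}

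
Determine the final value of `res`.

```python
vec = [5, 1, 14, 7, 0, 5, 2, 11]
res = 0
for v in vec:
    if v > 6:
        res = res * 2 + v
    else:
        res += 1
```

v=5: not >6, res = 0+1 = 1
v=1: not >6, res = 1+1 = 2
v=14: >6, res = 2*2+14 = 18
v=7: >6, res = 18*2+7 = 43
v=0: not >6, res = 43+1 = 44
v=5: not >6, res = 44+1 = 45
v=2: not >6, res = 45+1 = 46
v=11: >6, res = 46*2+11 = 103

103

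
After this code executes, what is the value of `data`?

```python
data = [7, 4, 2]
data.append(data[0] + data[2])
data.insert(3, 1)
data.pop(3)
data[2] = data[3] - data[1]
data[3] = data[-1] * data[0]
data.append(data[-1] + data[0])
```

[7, 4, 5, 63, 70]

append data[0]+data[2] = 7+2 = 9 → [7, 4, 2, 9]
insert 1 at 3 → [7, 4, 2, 1, 9]
pop(3) removes 1 → [7, 4, 2, 9]
data[2] = data[3]-data[1] = 9-4 = 5 → [7, 4, 5, 9]
data[3] = data[-1]*data[0] = 9*7 = 63 → [7, 4, 5, 63]
append data[-1]+data[0] = 63+7 = 70 → [7, 4, 5, 63, 70]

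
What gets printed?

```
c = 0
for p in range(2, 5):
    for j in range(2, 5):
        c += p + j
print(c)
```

54

p=2,j=2: c = 0+4 = 4
p=2,j=3: c = 4+5 = 9
p=2,j=4: c = 9+6 = 15
p=3,j=2: c = 15+5 = 20
p=3,j=3: c = 20+6 = 26
p=3,j=4: c = 26+7 = 33
p=4,j=2: c = 33+6 = 39
p=4,j=3: c = 39+7 = 46
p=4,j=4: c = 46+8 = 54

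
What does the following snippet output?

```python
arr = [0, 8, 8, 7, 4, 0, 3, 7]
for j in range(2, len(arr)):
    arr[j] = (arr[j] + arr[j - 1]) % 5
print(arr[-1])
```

2

j=2: arr[2] = (8+8)%5 = 1 → [0, 8, 1, 7, 4, 0, 3, 7]
j=3: arr[3] = (7+1)%5 = 3 → [0, 8, 1, 3, 4, 0, 3, 7]
j=4: arr[4] = (4+3)%5 = 2 → [0, 8, 1, 3, 2, 0, 3, 7]
j=5: arr[5] = (0+2)%5 = 2 → [0, 8, 1, 3, 2, 2, 3, 7]
j=6: arr[6] = (3+2)%5 = 0 → [0, 8, 1, 3, 2, 2, 0, 7]
j=7: arr[7] = (7+0)%5 = 2 → [0, 8, 1, 3, 2, 2, 0, 2]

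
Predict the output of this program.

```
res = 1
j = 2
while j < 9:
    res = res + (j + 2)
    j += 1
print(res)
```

j=2: res = 1+4 = 5
j=3: res = 5+5 = 10
j=4: res = 10+6 = 16
j=5: res = 16+7 = 23
j=6: res = 23+8 = 31
j=7: res = 31+9 = 40
j=8: res = 40+10 = 50

50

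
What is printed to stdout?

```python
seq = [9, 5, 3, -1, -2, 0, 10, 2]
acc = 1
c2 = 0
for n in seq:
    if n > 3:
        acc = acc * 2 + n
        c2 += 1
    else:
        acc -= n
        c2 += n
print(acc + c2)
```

67

n=9: >3, acc = 1*2+9 = 11; c2=1
n=5: >3, acc = 11*2+5 = 27; c2=2
n=3: not >3, acc = 27-3 = 24; c2=5
n=-1: not >3, acc = 24-(-1) = 25; c2=4
n=-2: not >3, acc = 25-(-2) = 27; c2=2
n=0: not >3, acc = 27-0 = 27; c2=2
n=10: >3, acc = 27*2+10 = 64; c2=3
n=2: not >3, acc = 64-2 = 62; c2=5
acc+c2 = 62+5 = 67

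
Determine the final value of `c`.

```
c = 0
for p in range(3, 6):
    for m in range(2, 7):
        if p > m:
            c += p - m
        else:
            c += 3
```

37

p=3,m=2: 3>2, c = 0+1 = 1
p=3,m=3: not 3>3, c = 1+3 = 4
p=3,m=4: not 3>4, c = 4+3 = 7
p=3,m=5: not 3>5, c = 7+3 = 10
p=3,m=6: not 3>6, c = 10+3 = 13
p=4,m=2: 4>2, c = 13+2 = 15
p=4,m=3: 4>3, c = 15+1 = 16
p=4,m=4: not 4>4, c = 16+3 = 19
p=4,m=5: not 4>5, c = 19+3 = 22
p=4,m=6: not 4>6, c = 22+3 = 25
p=5,m=2: 5>2, c = 25+3 = 28
p=5,m=3: 5>3, c = 28+2 = 30
p=5,m=4: 5>4, c = 30+1 = 31
p=5,m=5: not 5>5, c = 31+3 = 34
p=5,m=6: not 5>6, c = 34+3 = 37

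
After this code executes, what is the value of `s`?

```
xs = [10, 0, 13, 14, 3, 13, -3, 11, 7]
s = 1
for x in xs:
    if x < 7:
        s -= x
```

1

x=10: not <7
x=0: <7, s = 1-0 = 1
x=13: not <7
x=14: not <7
x=3: <7, s = 1-3 = -2
x=13: not <7
x=-3: <7, s = (-2)-(-3) = 1
x=11: not <7
x=7: not <7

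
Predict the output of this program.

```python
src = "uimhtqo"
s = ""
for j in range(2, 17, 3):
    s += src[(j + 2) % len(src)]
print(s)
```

j=2: add src[4]='t' → 't'
j=5: add src[0]='u' → 'tu'
j=8: add src[3]='h' → 'tuh'
j=11: add src[6]='o' → 'tuho'
j=14: add src[2]='m' → 'tuhom'

tuhom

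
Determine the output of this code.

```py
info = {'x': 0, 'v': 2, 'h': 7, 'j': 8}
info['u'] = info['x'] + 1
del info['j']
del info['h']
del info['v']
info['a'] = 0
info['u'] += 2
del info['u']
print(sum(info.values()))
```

info['u'] = info['x']+1 = 1 → {'x': 0, 'v': 2, 'h': 7, 'j': 8, 'u': 1}
del 'j' → {'x': 0, 'v': 2, 'h': 7, 'u': 1}
del 'h' → {'x': 0, 'v': 2, 'u': 1}
del 'v' → {'x': 0, 'u': 1}
info['a'] = 0 → {'x': 0, 'u': 1, 'a': 0}
info['u'] = 1+2 = 3 → {'x': 0, 'u': 3, 'a': 0}
del 'u' → {'x': 0, 'a': 0}
sum of values = 0

0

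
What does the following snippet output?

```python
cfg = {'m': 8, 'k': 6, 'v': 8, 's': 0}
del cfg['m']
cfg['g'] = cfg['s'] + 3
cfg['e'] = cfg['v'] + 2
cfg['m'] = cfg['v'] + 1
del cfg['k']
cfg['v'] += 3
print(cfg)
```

{'v': 11, 's': 0, 'g': 3, 'e': 10, 'm': 9}

del 'm' → {'k': 6, 'v': 8, 's': 0}
cfg['g'] = cfg['s']+3 = 3 → {'k': 6, 'v': 8, 's': 0, 'g': 3}
cfg['e'] = cfg['v']+2 = 10 → {'k': 6, 'v': 8, 's': 0, 'g': 3, 'e': 10}
cfg['m'] = cfg['v']+1 = 9 → {'k': 6, 'v': 8, 's': 0, 'g': 3, 'e': 10, 'm': 9}
del 'k' → {'v': 8, 's': 0, 'g': 3, 'e': 10, 'm': 9}
cfg['v'] = 8+3 = 11 → {'v': 11, 's': 0, 'g': 3, 'e': 10, 'm': 9}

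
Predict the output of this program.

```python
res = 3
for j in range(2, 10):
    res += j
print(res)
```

47

j=2: res = 3+2 = 5
j=3: res = 5+3 = 8
j=4: res = 8+4 = 12
j=5: res = 12+5 = 17
j=6: res = 17+6 = 23
j=7: res = 23+7 = 30
j=8: res = 30+8 = 38
j=9: res = 38+9 = 47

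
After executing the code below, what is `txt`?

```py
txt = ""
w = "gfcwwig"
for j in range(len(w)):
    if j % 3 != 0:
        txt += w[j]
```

'fcwi'

j=0: skip
j=1: add 'f' → 'f'
j=2: add 'c' → 'fc'
j=3: skip
j=4: add 'w' → 'fcw'
j=5: add 'i' → 'fcwi'
j=6: skip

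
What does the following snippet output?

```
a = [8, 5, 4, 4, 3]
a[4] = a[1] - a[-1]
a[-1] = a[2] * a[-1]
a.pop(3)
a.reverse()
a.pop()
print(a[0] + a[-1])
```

a[4] = a[1]-a[-1] = 5-3 = 2 → [8, 5, 4, 4, 2]
a[-1] = a[2]*a[-1] = 4*2 = 8 → [8, 5, 4, 4, 8]
pop(3) removes 4 → [8, 5, 4, 8]
reverse → [8, 4, 5, 8]
pop() removes 8 → [8, 4, 5]
a[0]+a[-1] = 8+5 = 13

13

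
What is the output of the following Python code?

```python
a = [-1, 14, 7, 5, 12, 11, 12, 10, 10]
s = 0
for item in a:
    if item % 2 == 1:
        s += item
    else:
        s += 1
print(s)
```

27

item=-1: odd, s = 0+(-1) = -1
item=14: not odd, s = (-1)+1 = 0
item=7: odd, s = 0+7 = 7
item=5: odd, s = 7+5 = 12
item=12: not odd, s = 12+1 = 13
item=11: odd, s = 13+11 = 24
item=12: not odd, s = 24+1 = 25
item=10: not odd, s = 25+1 = 26
item=10: not odd, s = 26+1 = 27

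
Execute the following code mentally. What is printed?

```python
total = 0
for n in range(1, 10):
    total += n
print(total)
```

n=1: total = 0+1 = 1
n=2: total = 1+2 = 3
n=3: total = 3+3 = 6
n=4: total = 6+4 = 10
n=5: total = 10+5 = 15
n=6: total = 15+6 = 21
n=7: total = 21+7 = 28
n=8: total = 28+8 = 36
n=9: total = 36+9 = 45

45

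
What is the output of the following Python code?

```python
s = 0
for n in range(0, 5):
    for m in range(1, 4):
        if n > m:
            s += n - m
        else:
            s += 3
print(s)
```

37

n=0,m=1: not 0>1, s = 0+3 = 3
n=0,m=2: not 0>2, s = 3+3 = 6
n=0,m=3: not 0>3, s = 6+3 = 9
n=1,m=1: not 1>1, s = 9+3 = 12
n=1,m=2: not 1>2, s = 12+3 = 15
n=1,m=3: not 1>3, s = 15+3 = 18
n=2,m=1: 2>1, s = 18+1 = 19
n=2,m=2: not 2>2, s = 19+3 = 22
n=2,m=3: not 2>3, s = 22+3 = 25
n=3,m=1: 3>1, s = 25+2 = 27
n=3,m=2: 3>2, s = 27+1 = 28
n=3,m=3: not 3>3, s = 28+3 = 31
n=4,m=1: 4>1, s = 31+3 = 34
n=4,m=2: 4>2, s = 34+2 = 36
n=4,m=3: 4>3, s = 36+1 = 37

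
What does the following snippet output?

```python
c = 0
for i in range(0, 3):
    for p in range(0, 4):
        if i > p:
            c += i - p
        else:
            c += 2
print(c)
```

i=0,p=0: not 0>0, c = 0+2 = 2
i=0,p=1: not 0>1, c = 2+2 = 4
i=0,p=2: not 0>2, c = 4+2 = 6
i=0,p=3: not 0>3, c = 6+2 = 8
i=1,p=0: 1>0, c = 8+1 = 9
i=1,p=1: not 1>1, c = 9+2 = 11
i=1,p=2: not 1>2, c = 11+2 = 13
i=1,p=3: not 1>3, c = 13+2 = 15
i=2,p=0: 2>0, c = 15+2 = 17
i=2,p=1: 2>1, c = 17+1 = 18
i=2,p=2: not 2>2, c = 18+2 = 20
i=2,p=3: not 2>3, c = 20+2 = 22

22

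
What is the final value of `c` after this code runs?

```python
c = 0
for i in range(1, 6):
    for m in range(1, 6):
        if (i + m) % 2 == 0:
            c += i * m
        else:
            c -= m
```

i=1,m=1: even sum, c = 0+1 = 1
i=1,m=2: odd sum, c = 1-2 = -1
i=1,m=3: even sum, c = (-1)+3 = 2
i=1,m=4: odd sum, c = 2-4 = -2
i=1,m=5: even sum, c = (-2)+5 = 3
i=2,m=1: odd sum, c = 3-1 = 2
i=2,m=2: even sum, c = 2+4 = 6
i=2,m=3: odd sum, c = 6-3 = 3
i=2,m=4: even sum, c = 3+8 = 11
i=2,m=5: odd sum, c = 11-5 = 6
i=3,m=1: even sum, c = 6+3 = 9
i=3,m=2: odd sum, c = 9-2 = 7
i=3,m=3: even sum, c = 7+9 = 16
i=3,m=4: odd sum, c = 16-4 = 12
i=3,m=5: even sum, c = 12+15 = 27
i=4,m=1: odd sum, c = 27-1 = 26
i=4,m=2: even sum, c = 26+8 = 34
i=4,m=3: odd sum, c = 34-3 = 31
i=4,m=4: even sum, c = 31+16 = 47
i=4,m=5: odd sum, c = 47-5 = 42
i=5,m=1: even sum, c = 42+5 = 47
i=5,m=2: odd sum, c = 47-2 = 45
i=5,m=3: even sum, c = 45+15 = 60
i=5,m=4: odd sum, c = 60-4 = 56
i=5,m=5: even sum, c = 56+25 = 81

81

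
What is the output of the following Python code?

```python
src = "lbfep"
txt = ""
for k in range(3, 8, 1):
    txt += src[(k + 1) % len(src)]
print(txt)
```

k=3: add src[4]='p' → 'p'
k=4: add src[0]='l' → 'pl'
k=5: add src[1]='b' → 'plb'
k=6: add src[2]='f' → 'plbf'
k=7: add src[3]='e' → 'plbfe'

plbfe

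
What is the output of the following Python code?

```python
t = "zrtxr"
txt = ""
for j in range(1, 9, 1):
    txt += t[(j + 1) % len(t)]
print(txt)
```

j=1: add t[2]='t' → 't'
j=2: add t[3]='x' → 'tx'
j=3: add t[4]='r' → 'txr'
j=4: add t[0]='z' → 'txrz'
j=5: add t[1]='r' → 'txrzr'
j=6: add t[2]='t' → 'txrzrt'
j=7: add t[3]='x' → 'txrzrtx'
j=8: add t[4]='r' → 'txrzrtxr'

txrzrtxr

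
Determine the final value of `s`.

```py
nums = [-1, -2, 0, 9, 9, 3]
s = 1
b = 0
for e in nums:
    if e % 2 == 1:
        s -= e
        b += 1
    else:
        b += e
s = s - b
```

e=-1: odd, s = 1-(-1) = 2; b=1
e=-2: not odd; b=-1
e=0: not odd; b=-1
e=9: odd, s = 2-9 = -7; b=0
e=9: odd, s = (-7)-9 = -16; b=1
e=3: odd, s = (-16)-3 = -19; b=2
s-b = (-19)-2 = -21

-21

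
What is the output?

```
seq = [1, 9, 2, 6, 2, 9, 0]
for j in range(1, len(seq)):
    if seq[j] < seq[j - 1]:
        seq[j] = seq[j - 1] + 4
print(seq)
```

[1, 9, 13, 17, 21, 25, 29]

j=1: 9>=1, unchanged → [1, 9, 2, 6, 2, 9, 0]
j=2: 2<9, seq[2] = 9+4 = 13 → [1, 9, 13, 6, 2, 9, 0]
j=3: 6<13, seq[3] = 13+4 = 17 → [1, 9, 13, 17, 2, 9, 0]
j=4: 2<17, seq[4] = 17+4 = 21 → [1, 9, 13, 17, 21, 9, 0]
j=5: 9<21, seq[5] = 21+4 = 25 → [1, 9, 13, 17, 21, 25, 0]
j=6: 0<25, seq[6] = 25+4 = 29 → [1, 9, 13, 17, 21, 25, 29]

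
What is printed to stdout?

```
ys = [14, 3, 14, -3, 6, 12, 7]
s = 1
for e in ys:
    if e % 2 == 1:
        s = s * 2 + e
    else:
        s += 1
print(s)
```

e=14: not odd, s = 1+1 = 2
e=3: odd, s = 2*2+3 = 7
e=14: not odd, s = 7+1 = 8
e=-3: odd, s = 8*2+(-3) = 13
e=6: not odd, s = 13+1 = 14
e=12: not odd, s = 14+1 = 15
e=7: odd, s = 15*2+7 = 37

37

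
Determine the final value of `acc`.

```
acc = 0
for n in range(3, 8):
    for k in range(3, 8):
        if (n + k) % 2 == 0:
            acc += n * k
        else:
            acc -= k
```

n=3,k=3: even sum, acc = 0+9 = 9
n=3,k=4: odd sum, acc = 9-4 = 5
n=3,k=5: even sum, acc = 5+15 = 20
n=3,k=6: odd sum, acc = 20-6 = 14
n=3,k=7: even sum, acc = 14+21 = 35
n=4,k=3: odd sum, acc = 35-3 = 32
n=4,k=4: even sum, acc = 32+16 = 48
n=4,k=5: odd sum, acc = 48-5 = 43
n=4,k=6: even sum, acc = 43+24 = 67
n=4,k=7: odd sum, acc = 67-7 = 60
n=5,k=3: even sum, acc = 60+15 = 75
n=5,k=4: odd sum, acc = 75-4 = 71
n=5,k=5: even sum, acc = 71+25 = 96
n=5,k=6: odd sum, acc = 96-6 = 90
n=5,k=7: even sum, acc = 90+35 = 125
n=6,k=3: odd sum, acc = 125-3 = 122
n=6,k=4: even sum, acc = 122+24 = 146
n=6,k=5: odd sum, acc = 146-5 = 141
n=6,k=6: even sum, acc = 141+36 = 177
n=6,k=7: odd sum, acc = 177-7 = 170
n=7,k=3: even sum, acc = 170+21 = 191
n=7,k=4: odd sum, acc = 191-4 = 187
n=7,k=5: even sum, acc = 187+35 = 222
n=7,k=6: odd sum, acc = 222-6 = 216
n=7,k=7: even sum, acc = 216+49 = 265

265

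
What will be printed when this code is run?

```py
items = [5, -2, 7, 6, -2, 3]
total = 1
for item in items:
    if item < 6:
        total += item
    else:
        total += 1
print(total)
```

7

item=5: <6, total = 1+5 = 6
item=-2: <6, total = 6+(-2) = 4
item=7: not <6, total = 4+1 = 5
item=6: not <6, total = 5+1 = 6
item=-2: <6, total = 6+(-2) = 4
item=3: <6, total = 4+3 = 7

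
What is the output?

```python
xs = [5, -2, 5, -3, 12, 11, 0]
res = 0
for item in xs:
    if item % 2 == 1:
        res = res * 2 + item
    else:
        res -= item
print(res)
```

57

item=5: odd, res = 0*2+5 = 5
item=-2: not odd, res = 5-(-2) = 7
item=5: odd, res = 7*2+5 = 19
item=-3: odd, res = 19*2+(-3) = 35
item=12: not odd, res = 35-12 = 23
item=11: odd, res = 23*2+11 = 57
item=0: not odd, res = 57-0 = 57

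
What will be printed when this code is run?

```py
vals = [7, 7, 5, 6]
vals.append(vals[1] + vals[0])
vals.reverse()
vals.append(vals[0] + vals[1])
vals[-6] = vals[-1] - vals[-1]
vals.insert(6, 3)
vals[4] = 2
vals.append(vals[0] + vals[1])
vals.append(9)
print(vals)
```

[0, 6, 5, 7, 2, 20, 3, 6, 9]

append vals[1]+vals[0] = 7+7 = 14 → [7, 7, 5, 6, 14]
reverse → [14, 6, 5, 7, 7]
append vals[0]+vals[1] = 14+6 = 20 → [14, 6, 5, 7, 7, 20]
vals[-6] = vals[-1]-vals[-1] = 20-20 = 0 → [0, 6, 5, 7, 7, 20]
insert 3 at 6 → [0, 6, 5, 7, 7, 20, 3]
vals[4] = 2 → [0, 6, 5, 7, 2, 20, 3]
append vals[0]+vals[1] = 0+6 = 6 → [0, 6, 5, 7, 2, 20, 3, 6]
append 9 → [0, 6, 5, 7, 2, 20, 3, 6, 9]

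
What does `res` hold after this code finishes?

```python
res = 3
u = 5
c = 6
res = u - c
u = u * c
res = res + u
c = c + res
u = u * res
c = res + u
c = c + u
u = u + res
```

29

res = 5-6 = -1
u = 5*6 = 30
res = (-1)+30 = 29
c = 6+29 = 35
u = 30*29 = 870
c = 29+870 = 899
c = 899+870 = 1769
u = 870+29 = 899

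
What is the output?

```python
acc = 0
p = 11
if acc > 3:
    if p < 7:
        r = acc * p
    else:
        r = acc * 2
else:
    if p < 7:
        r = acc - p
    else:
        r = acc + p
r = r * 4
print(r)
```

44

acc=0, p=11
acc > 3 is False; p < 7 is False
→ r = acc + p = 11
r = 11*4 = 44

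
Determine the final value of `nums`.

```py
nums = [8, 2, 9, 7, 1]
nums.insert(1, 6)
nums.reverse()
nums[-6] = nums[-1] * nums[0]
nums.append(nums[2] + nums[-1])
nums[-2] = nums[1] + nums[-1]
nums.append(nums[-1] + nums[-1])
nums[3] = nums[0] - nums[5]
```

[8, 7, 9, -16, 6, 24, 17, 34]

insert 6 at 1 → [8, 6, 2, 9, 7, 1]
reverse → [1, 7, 9, 2, 6, 8]
nums[-6] = nums[-1]*nums[0] = 8*1 = 8 → [8, 7, 9, 2, 6, 8]
append nums[2]+nums[-1] = 9+8 = 17 → [8, 7, 9, 2, 6, 8, 17]
nums[-2] = nums[1]+nums[-1] = 7+17 = 24 → [8, 7, 9, 2, 6, 24, 17]
append nums[-1]+nums[-1] = 17+17 = 34 → [8, 7, 9, 2, 6, 24, 17, 34]
nums[3] = nums[0]-nums[5] = 8-24 = -16 → [8, 7, 9, -16, 6, 24, 17, 34]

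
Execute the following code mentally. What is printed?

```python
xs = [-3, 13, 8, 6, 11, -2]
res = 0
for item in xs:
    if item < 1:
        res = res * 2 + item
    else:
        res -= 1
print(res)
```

-16

item=-3: <1, res = 0*2+(-3) = -3
item=13: not <1, res = (-3)-1 = -4
item=8: not <1, res = (-4)-1 = -5
item=6: not <1, res = (-5)-1 = -6
item=11: not <1, res = (-6)-1 = -7
item=-2: <1, res = (-7)*2+(-2) = -16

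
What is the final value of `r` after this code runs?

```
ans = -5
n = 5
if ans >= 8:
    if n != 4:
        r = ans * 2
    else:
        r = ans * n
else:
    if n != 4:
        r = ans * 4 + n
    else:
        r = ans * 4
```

ans=-5, n=5
ans >= 8 is False; n != 4 is True
→ r = ans * 4 + n = -15

-15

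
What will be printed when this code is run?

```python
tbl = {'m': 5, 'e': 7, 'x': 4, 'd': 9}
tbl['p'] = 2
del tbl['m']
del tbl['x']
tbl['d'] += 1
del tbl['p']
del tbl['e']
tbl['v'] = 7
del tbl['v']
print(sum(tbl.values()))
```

10

tbl['p'] = 2 → {'m': 5, 'e': 7, 'x': 4, 'd': 9, 'p': 2}
del 'm' → {'e': 7, 'x': 4, 'd': 9, 'p': 2}
del 'x' → {'e': 7, 'd': 9, 'p': 2}
tbl['d'] = 9+1 = 10 → {'e': 7, 'd': 10, 'p': 2}
del 'p' → {'e': 7, 'd': 10}
del 'e' → {'d': 10}
tbl['v'] = 7 → {'d': 10, 'v': 7}
del 'v' → {'d': 10}
sum of values = 10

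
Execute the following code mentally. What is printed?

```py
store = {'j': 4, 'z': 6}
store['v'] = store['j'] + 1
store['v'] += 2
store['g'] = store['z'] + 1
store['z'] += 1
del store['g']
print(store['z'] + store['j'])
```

store['v'] = store['j']+1 = 5 → {'j': 4, 'z': 6, 'v': 5}
store['v'] = 5+2 = 7 → {'j': 4, 'z': 6, 'v': 7}
store['g'] = store['z']+1 = 7 → {'j': 4, 'z': 6, 'v': 7, 'g': 7}
store['z'] = 6+1 = 7 → {'j': 4, 'z': 7, 'v': 7, 'g': 7}
del 'g' → {'j': 4, 'z': 7, 'v': 7}
store['z']+store['j'] = 7+4 = 11

11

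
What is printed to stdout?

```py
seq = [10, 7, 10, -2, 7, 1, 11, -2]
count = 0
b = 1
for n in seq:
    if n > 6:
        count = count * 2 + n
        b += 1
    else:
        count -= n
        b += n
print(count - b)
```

286

n=10: >6, count = 0*2+10 = 10; b=2
n=7: >6, count = 10*2+7 = 27; b=3
n=10: >6, count = 27*2+10 = 64; b=4
n=-2: not >6, count = 64-(-2) = 66; b=2
n=7: >6, count = 66*2+7 = 139; b=3
n=1: not >6, count = 139-1 = 138; b=4
n=11: >6, count = 138*2+11 = 287; b=5
n=-2: not >6, count = 287-(-2) = 289; b=3
count-b = 289-3 = 286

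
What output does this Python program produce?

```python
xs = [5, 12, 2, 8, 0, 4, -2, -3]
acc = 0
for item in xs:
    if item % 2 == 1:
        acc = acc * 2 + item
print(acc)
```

7

item=5: odd, acc = 0*2+5 = 5
item=12: not odd
item=2: not odd
item=8: not odd
item=0: not odd
item=4: not odd
item=-2: not odd
item=-3: odd, acc = 5*2+(-3) = 7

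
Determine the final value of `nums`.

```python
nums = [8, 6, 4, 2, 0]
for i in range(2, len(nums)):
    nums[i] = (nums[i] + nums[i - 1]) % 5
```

i=2: nums[2] = (4+6)%5 = 0 → [8, 6, 0, 2, 0]
i=3: nums[3] = (2+0)%5 = 2 → [8, 6, 0, 2, 0]
i=4: nums[4] = (0+2)%5 = 2 → [8, 6, 0, 2, 2]

[8, 6, 0, 2, 2]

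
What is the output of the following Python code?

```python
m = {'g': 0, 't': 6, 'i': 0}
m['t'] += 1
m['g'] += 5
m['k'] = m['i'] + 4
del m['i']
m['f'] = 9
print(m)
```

{'g': 5, 't': 7, 'k': 4, 'f': 9}

m['t'] = 6+1 = 7 → {'g': 0, 't': 7, 'i': 0}
m['g'] = 0+5 = 5 → {'g': 5, 't': 7, 'i': 0}
m['k'] = m['i']+4 = 4 → {'g': 5, 't': 7, 'i': 0, 'k': 4}
del 'i' → {'g': 5, 't': 7, 'k': 4}
m['f'] = 9 → {'g': 5, 't': 7, 'k': 4, 'f': 9}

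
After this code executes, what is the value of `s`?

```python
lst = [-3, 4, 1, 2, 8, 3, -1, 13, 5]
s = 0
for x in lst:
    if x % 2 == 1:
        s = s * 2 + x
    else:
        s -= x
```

-317

x=-3: odd, s = 0*2+(-3) = -3
x=4: not odd, s = (-3)-4 = -7
x=1: odd, s = (-7)*2+1 = -13
x=2: not odd, s = (-13)-2 = -15
x=8: not odd, s = (-15)-8 = -23
x=3: odd, s = (-23)*2+3 = -43
x=-1: odd, s = (-43)*2+(-1) = -87
x=13: odd, s = (-87)*2+13 = -161
x=5: odd, s = (-161)*2+5 = -317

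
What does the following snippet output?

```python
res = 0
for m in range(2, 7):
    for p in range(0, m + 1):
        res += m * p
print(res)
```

265

m=2,p=0: res = 0+0 = 0
m=2,p=1: res = 0+2 = 2
m=2,p=2: res = 2+4 = 6
m=3,p=0: res = 6+0 = 6
m=3,p=1: res = 6+3 = 9
m=3,p=2: res = 9+6 = 15
m=3,p=3: res = 15+9 = 24
m=4,p=0: res = 24+0 = 24
m=4,p=1: res = 24+4 = 28
m=4,p=2: res = 28+8 = 36
m=4,p=3: res = 36+12 = 48
m=4,p=4: res = 48+16 = 64
m=5,p=0: res = 64+0 = 64
m=5,p=1: res = 64+5 = 69
m=5,p=2: res = 69+10 = 79
m=5,p=3: res = 79+15 = 94
m=5,p=4: res = 94+20 = 114
m=5,p=5: res = 114+25 = 139
m=6,p=0: res = 139+0 = 139
m=6,p=1: res = 139+6 = 145
m=6,p=2: res = 145+12 = 157
m=6,p=3: res = 157+18 = 175
m=6,p=4: res = 175+24 = 199
m=6,p=5: res = 199+30 = 229
m=6,p=6: res = 229+36 = 265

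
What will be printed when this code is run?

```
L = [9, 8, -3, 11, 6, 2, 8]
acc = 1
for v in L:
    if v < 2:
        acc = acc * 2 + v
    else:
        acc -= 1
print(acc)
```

-9

v=9: not <2, acc = 1-1 = 0
v=8: not <2, acc = 0-1 = -1
v=-3: <2, acc = (-1)*2+(-3) = -5
v=11: not <2, acc = (-5)-1 = -6
v=6: not <2, acc = (-6)-1 = -7
v=2: not <2, acc = (-7)-1 = -8
v=8: not <2, acc = (-8)-1 = -9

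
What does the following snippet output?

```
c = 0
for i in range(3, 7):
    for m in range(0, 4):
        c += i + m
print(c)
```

96

i=3,m=0: c = 0+3 = 3
i=3,m=1: c = 3+4 = 7
i=3,m=2: c = 7+5 = 12
i=3,m=3: c = 12+6 = 18
i=4,m=0: c = 18+4 = 22
i=4,m=1: c = 22+5 = 27
i=4,m=2: c = 27+6 = 33
i=4,m=3: c = 33+7 = 40
i=5,m=0: c = 40+5 = 45
i=5,m=1: c = 45+6 = 51
i=5,m=2: c = 51+7 = 58
i=5,m=3: c = 58+8 = 66
i=6,m=0: c = 66+6 = 72
i=6,m=1: c = 72+7 = 79
i=6,m=2: c = 79+8 = 87
i=6,m=3: c = 87+9 = 96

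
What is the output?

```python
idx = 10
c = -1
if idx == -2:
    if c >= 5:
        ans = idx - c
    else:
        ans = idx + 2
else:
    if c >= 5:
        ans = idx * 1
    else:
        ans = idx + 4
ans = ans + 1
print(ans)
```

15

idx=10, c=-1
idx == -2 is False; c >= 5 is False
→ ans = idx + 4 = 14
ans = 14+1 = 15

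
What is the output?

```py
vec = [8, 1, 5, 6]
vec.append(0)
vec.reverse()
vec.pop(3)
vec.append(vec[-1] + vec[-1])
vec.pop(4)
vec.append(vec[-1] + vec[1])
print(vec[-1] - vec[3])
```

6

append 0 → [8, 1, 5, 6, 0]
reverse → [0, 6, 5, 1, 8]
pop(3) removes 1 → [0, 6, 5, 8]
append vec[-1]+vec[-1] = 8+8 = 16 → [0, 6, 5, 8, 16]
pop(4) removes 16 → [0, 6, 5, 8]
append vec[-1]+vec[1] = 8+6 = 14 → [0, 6, 5, 8, 14]
vec[-1]-vec[3] = 14-8 = 6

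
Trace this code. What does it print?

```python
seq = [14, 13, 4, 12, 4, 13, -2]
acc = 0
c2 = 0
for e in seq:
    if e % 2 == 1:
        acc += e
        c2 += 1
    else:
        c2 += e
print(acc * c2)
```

e=14: not odd; c2=14
e=13: odd, acc = 0+13 = 13; c2=15
e=4: not odd; c2=19
e=12: not odd; c2=31
e=4: not odd; c2=35
e=13: odd, acc = 13+13 = 26; c2=36
e=-2: not odd; c2=34
acc*c2 = 26*34 = 884

884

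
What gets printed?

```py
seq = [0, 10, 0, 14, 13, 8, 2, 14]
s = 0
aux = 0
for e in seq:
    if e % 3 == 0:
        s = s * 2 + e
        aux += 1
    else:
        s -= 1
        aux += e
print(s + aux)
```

e=0: %3==0, s = 0*2+0 = 0; aux=1
e=10: not %3==0, s = 0-1 = -1; aux=11
e=0: %3==0, s = (-1)*2+0 = -2; aux=12
e=14: not %3==0, s = (-2)-1 = -3; aux=26
e=13: not %3==0, s = (-3)-1 = -4; aux=39
e=8: not %3==0, s = (-4)-1 = -5; aux=47
e=2: not %3==0, s = (-5)-1 = -6; aux=49
e=14: not %3==0, s = (-6)-1 = -7; aux=63
s+aux = (-7)+63 = 56

56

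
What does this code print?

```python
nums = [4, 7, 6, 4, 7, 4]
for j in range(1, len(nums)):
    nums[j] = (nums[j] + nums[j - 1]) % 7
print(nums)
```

j=1: nums[1] = (7+4)%7 = 4 → [4, 4, 6, 4, 7, 4]
j=2: nums[2] = (6+4)%7 = 3 → [4, 4, 3, 4, 7, 4]
j=3: nums[3] = (4+3)%7 = 0 → [4, 4, 3, 0, 7, 4]
j=4: nums[4] = (7+0)%7 = 0 → [4, 4, 3, 0, 0, 4]
j=5: nums[5] = (4+0)%7 = 4 → [4, 4, 3, 0, 0, 4]

[4, 4, 3, 0, 0, 4]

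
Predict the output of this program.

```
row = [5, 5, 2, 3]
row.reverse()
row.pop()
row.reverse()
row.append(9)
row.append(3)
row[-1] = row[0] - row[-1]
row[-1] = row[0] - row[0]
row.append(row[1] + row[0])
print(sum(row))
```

26

reverse → [3, 2, 5, 5]
pop() removes 5 → [3, 2, 5]
reverse → [5, 2, 3]
append 9 → [5, 2, 3, 9]
append 3 → [5, 2, 3, 9, 3]
row[-1] = row[0]-row[-1] = 5-3 = 2 → [5, 2, 3, 9, 2]
row[-1] = row[0]-row[0] = 5-5 = 0 → [5, 2, 3, 9, 0]
append row[1]+row[0] = 2+5 = 7 → [5, 2, 3, 9, 0, 7]
sum = 26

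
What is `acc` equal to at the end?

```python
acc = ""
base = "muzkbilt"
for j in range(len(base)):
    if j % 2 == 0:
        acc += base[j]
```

j=0: add 'm' → 'm'
j=1: skip
j=2: add 'z' → 'mz'
j=3: skip
j=4: add 'b' → 'mzb'
j=5: skip
j=6: add 'l' → 'mzbl'
j=7: skip

'mzbl'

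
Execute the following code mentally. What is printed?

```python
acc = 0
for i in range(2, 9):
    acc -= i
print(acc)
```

i=2: acc = 0-2 = -2
i=3: acc = (-2)-3 = -5
i=4: acc = (-5)-4 = -9
i=5: acc = (-9)-5 = -14
i=6: acc = (-14)-6 = -20
i=7: acc = (-20)-7 = -27
i=8: acc = (-27)-8 = -35

-35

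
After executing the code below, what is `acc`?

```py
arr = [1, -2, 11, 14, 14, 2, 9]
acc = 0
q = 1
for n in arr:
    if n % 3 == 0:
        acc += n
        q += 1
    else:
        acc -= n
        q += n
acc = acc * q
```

n=1: not %3==0, acc = 0-1 = -1; q=2
n=-2: not %3==0, acc = (-1)-(-2) = 1; q=0
n=11: not %3==0, acc = 1-11 = -10; q=11
n=14: not %3==0, acc = (-10)-14 = -24; q=25
n=14: not %3==0, acc = (-24)-14 = -38; q=39
n=2: not %3==0, acc = (-38)-2 = -40; q=41
n=9: %3==0, acc = (-40)+9 = -31; q=42
acc*q = (-31)*42 = -1302

-1302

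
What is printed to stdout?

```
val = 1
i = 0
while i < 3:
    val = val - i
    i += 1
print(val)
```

i=0: val = 1-0 = 1
i=1: val = 1-1 = 0
i=2: val = 0-2 = -2

-2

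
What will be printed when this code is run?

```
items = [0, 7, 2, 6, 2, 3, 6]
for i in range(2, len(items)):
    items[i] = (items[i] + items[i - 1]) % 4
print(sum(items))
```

i=2: items[2] = (2+7)%4 = 1 → [0, 7, 1, 6, 2, 3, 6]
i=3: items[3] = (6+1)%4 = 3 → [0, 7, 1, 3, 2, 3, 6]
i=4: items[4] = (2+3)%4 = 1 → [0, 7, 1, 3, 1, 3, 6]
i=5: items[5] = (3+1)%4 = 0 → [0, 7, 1, 3, 1, 0, 6]
i=6: items[6] = (6+0)%4 = 2 → [0, 7, 1, 3, 1, 0, 2]
sum = 14

14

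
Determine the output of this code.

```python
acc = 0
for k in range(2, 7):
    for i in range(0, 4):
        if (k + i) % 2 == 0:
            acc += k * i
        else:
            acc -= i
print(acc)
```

40

k=2,i=0: even sum, acc = 0+0 = 0
k=2,i=1: odd sum, acc = 0-1 = -1
k=2,i=2: even sum, acc = (-1)+4 = 3
k=2,i=3: odd sum, acc = 3-3 = 0
k=3,i=0: odd sum, acc = 0-0 = 0
k=3,i=1: even sum, acc = 0+3 = 3
k=3,i=2: odd sum, acc = 3-2 = 1
k=3,i=3: even sum, acc = 1+9 = 10
k=4,i=0: even sum, acc = 10+0 = 10
k=4,i=1: odd sum, acc = 10-1 = 9
k=4,i=2: even sum, acc = 9+8 = 17
k=4,i=3: odd sum, acc = 17-3 = 14
k=5,i=0: odd sum, acc = 14-0 = 14
k=5,i=1: even sum, acc = 14+5 = 19
k=5,i=2: odd sum, acc = 19-2 = 17
k=5,i=3: even sum, acc = 17+15 = 32
k=6,i=0: even sum, acc = 32+0 = 32
k=6,i=1: odd sum, acc = 32-1 = 31
k=6,i=2: even sum, acc = 31+12 = 43
k=6,i=3: odd sum, acc = 43-3 = 40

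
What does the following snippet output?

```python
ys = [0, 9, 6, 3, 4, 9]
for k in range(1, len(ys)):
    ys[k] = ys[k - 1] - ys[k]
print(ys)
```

k=1: ys[1] = 0-9 = -9 → [0, -9, 6, 3, 4, 9]
k=2: ys[2] = (-9)-6 = -15 → [0, -9, -15, 3, 4, 9]
k=3: ys[3] = (-15)-3 = -18 → [0, -9, -15, -18, 4, 9]
k=4: ys[4] = (-18)-4 = -22 → [0, -9, -15, -18, -22, 9]
k=5: ys[5] = (-22)-9 = -31 → [0, -9, -15, -18, -22, -31]

[0, -9, -15, -18, -22, -31]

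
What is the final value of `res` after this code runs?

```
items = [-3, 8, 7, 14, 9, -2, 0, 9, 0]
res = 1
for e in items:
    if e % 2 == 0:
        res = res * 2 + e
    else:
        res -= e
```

158

e=-3: not even, res = 1-(-3) = 4
e=8: even, res = 4*2+8 = 16
e=7: not even, res = 16-7 = 9
e=14: even, res = 9*2+14 = 32
e=9: not even, res = 32-9 = 23
e=-2: even, res = 23*2+(-2) = 44
e=0: even, res = 44*2+0 = 88
e=9: not even, res = 88-9 = 79
e=0: even, res = 79*2+0 = 158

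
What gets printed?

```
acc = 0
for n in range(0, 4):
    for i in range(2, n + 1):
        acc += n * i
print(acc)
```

n=2,i=2: acc = 0+4 = 4
n=3,i=2: acc = 4+6 = 10
n=3,i=3: acc = 10+9 = 19

19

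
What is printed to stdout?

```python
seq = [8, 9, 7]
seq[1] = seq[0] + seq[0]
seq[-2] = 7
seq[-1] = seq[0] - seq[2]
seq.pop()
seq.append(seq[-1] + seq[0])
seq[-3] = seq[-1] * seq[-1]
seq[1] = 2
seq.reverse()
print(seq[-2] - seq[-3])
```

-13

seq[1] = seq[0]+seq[0] = 8+8 = 16 → [8, 16, 7]
seq[-2] = 7 → [8, 7, 7]
seq[-1] = seq[0]-seq[2] = 8-7 = 1 → [8, 7, 1]
pop() removes 1 → [8, 7]
append seq[-1]+seq[0] = 7+8 = 15 → [8, 7, 15]
seq[-3] = seq[-1]*seq[-1] = 15*15 = 225 → [225, 7, 15]
seq[1] = 2 → [225, 2, 15]
reverse → [15, 2, 225]
seq[-2]-seq[-3] = 2-15 = -13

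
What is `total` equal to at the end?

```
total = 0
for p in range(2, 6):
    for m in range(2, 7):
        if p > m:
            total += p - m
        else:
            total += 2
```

p=2,m=2: not 2>2, total = 0+2 = 2
p=2,m=3: not 2>3, total = 2+2 = 4
p=2,m=4: not 2>4, total = 4+2 = 6
p=2,m=5: not 2>5, total = 6+2 = 8
p=2,m=6: not 2>6, total = 8+2 = 10
p=3,m=2: 3>2, total = 10+1 = 11
p=3,m=3: not 3>3, total = 11+2 = 13
p=3,m=4: not 3>4, total = 13+2 = 15
p=3,m=5: not 3>5, total = 15+2 = 17
p=3,m=6: not 3>6, total = 17+2 = 19
p=4,m=2: 4>2, total = 19+2 = 21
p=4,m=3: 4>3, total = 21+1 = 22
p=4,m=4: not 4>4, total = 22+2 = 24
p=4,m=5: not 4>5, total = 24+2 = 26
p=4,m=6: not 4>6, total = 26+2 = 28
p=5,m=2: 5>2, total = 28+3 = 31
p=5,m=3: 5>3, total = 31+2 = 33
p=5,m=4: 5>4, total = 33+1 = 34
p=5,m=5: not 5>5, total = 34+2 = 36
p=5,m=6: not 5>6, total = 36+2 = 38

38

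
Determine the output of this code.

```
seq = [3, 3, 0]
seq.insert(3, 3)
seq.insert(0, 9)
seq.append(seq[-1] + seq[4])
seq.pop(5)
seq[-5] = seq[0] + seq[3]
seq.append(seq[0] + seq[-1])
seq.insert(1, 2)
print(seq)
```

insert 3 at 3 → [3, 3, 0, 3]
insert 9 at 0 → [9, 3, 3, 0, 3]
append seq[-1]+seq[4] = 3+3 = 6 → [9, 3, 3, 0, 3, 6]
pop(5) removes 6 → [9, 3, 3, 0, 3]
seq[-5] = seq[0]+seq[3] = 9+0 = 9 → [9, 3, 3, 0, 3]
append seq[0]+seq[-1] = 9+3 = 12 → [9, 3, 3, 0, 3, 12]
insert 2 at 1 → [9, 2, 3, 3, 0, 3, 12]

[9, 2, 3, 3, 0, 3, 12]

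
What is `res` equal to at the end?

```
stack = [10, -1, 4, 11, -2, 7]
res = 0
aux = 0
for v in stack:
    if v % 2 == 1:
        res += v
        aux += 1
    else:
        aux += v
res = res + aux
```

v=10: not odd; aux=10
v=-1: odd, res = 0+(-1) = -1; aux=11
v=4: not odd; aux=15
v=11: odd, res = (-1)+11 = 10; aux=16
v=-2: not odd; aux=14
v=7: odd, res = 10+7 = 17; aux=15
res+aux = 17+15 = 32

32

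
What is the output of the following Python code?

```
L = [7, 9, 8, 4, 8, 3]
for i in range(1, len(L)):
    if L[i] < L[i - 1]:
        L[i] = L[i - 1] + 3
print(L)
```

i=1: 9>=7, unchanged → [7, 9, 8, 4, 8, 3]
i=2: 8<9, L[2] = 9+3 = 12 → [7, 9, 12, 4, 8, 3]
i=3: 4<12, L[3] = 12+3 = 15 → [7, 9, 12, 15, 8, 3]
i=4: 8<15, L[4] = 15+3 = 18 → [7, 9, 12, 15, 18, 3]
i=5: 3<18, L[5] = 18+3 = 21 → [7, 9, 12, 15, 18, 21]

[7, 9, 12, 15, 18, 21]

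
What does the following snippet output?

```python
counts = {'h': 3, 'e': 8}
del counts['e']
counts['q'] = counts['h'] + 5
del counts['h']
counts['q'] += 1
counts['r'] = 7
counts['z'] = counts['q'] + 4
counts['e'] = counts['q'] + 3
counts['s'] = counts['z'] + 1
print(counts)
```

del 'e' → {'h': 3}
counts['q'] = counts['h']+5 = 8 → {'h': 3, 'q': 8}
del 'h' → {'q': 8}
counts['q'] = 8+1 = 9 → {'q': 9}
counts['r'] = 7 → {'q': 9, 'r': 7}
counts['z'] = counts['q']+4 = 13 → {'q': 9, 'r': 7, 'z': 13}
counts['e'] = counts['q']+3 = 12 → {'q': 9, 'r': 7, 'z': 13, 'e': 12}
counts['s'] = counts['z']+1 = 14 → {'q': 9, 'r': 7, 'z': 13, 'e': 12, 's': 14}

{'q': 9, 'r': 7, 'z': 13, 'e': 12, 's': 14}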